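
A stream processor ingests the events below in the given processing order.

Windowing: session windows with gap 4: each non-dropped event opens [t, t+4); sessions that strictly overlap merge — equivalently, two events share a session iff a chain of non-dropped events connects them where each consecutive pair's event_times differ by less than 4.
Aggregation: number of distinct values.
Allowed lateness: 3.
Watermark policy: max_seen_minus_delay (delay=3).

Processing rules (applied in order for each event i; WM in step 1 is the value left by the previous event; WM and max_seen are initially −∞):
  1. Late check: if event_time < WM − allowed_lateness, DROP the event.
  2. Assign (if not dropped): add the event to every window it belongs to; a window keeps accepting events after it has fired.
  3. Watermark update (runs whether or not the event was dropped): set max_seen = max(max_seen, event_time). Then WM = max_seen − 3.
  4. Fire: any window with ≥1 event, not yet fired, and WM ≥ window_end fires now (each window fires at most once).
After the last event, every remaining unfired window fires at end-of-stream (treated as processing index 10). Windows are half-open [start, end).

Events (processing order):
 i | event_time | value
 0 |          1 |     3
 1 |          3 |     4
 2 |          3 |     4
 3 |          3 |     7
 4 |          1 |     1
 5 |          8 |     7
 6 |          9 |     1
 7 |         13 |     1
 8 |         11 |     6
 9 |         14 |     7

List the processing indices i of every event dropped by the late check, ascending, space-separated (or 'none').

none

i=0 t=1 v=3: → [1,5); WM=-2
i=1 t=3 v=4: → [1,7); WM=0
i=2 t=3 v=4: → [1,7); WM=0
i=3 t=3 v=7: → [1,7); WM=0
i=4 t=1 v=1: → [1,7); WM=0
i=5 t=8 v=7: → [8,12); WM=5
i=6 t=9 v=1: → [8,13); WM=6
i=7 t=13 v=1: → [13,17); WM=10
i=8 t=11 v=6: → [8,17); WM=10
i=9 t=14 v=7: → [8,18); WM=11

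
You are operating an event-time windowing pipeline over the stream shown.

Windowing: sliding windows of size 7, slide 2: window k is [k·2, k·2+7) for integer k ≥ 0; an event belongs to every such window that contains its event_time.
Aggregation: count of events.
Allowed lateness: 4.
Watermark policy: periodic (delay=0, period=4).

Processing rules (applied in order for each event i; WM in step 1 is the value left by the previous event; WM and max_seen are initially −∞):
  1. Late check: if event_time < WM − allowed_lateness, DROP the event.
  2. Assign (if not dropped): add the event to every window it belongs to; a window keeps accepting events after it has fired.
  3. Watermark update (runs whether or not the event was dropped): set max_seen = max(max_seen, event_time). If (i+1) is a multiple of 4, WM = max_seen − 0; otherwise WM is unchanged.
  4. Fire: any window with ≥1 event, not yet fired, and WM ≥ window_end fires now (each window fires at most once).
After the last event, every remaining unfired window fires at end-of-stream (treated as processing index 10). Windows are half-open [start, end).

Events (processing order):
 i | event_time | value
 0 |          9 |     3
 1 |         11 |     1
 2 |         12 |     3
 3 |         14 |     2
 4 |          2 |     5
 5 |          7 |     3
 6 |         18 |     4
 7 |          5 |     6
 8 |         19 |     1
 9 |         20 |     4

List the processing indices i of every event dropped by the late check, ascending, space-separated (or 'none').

4 5 7

i=0 t=9 v=3: → [8,15),[6,13),[4,11); WM=−∞
i=1 t=11 v=1: → [10,17),[8,15),[6,13); WM=−∞
i=2 t=12 v=3: → [12,19),[10,17),[8,15),[6,13); WM=−∞
i=3 t=14 v=2: → [14,21),[12,19),[10,17),[8,15); WM=14; [4,11) fires=1 [6,13) fires=3
i=4 t=2 v=5: DROP (t<14-4); WM=14
i=5 t=7 v=3: DROP (t<14-4); WM=14
i=6 t=18 v=4: → [18,25),[16,23),[14,21),[12,19); WM=14
i=7 t=5 v=6: DROP (t<14-4); WM=18; [8,15) fires=4 [10,17) fires=3
i=8 t=19 v=1: → [18,25),[16,23),[14,21); WM=18
i=9 t=20 v=4: → [20,27),[18,25),[16,23),[14,21); WM=18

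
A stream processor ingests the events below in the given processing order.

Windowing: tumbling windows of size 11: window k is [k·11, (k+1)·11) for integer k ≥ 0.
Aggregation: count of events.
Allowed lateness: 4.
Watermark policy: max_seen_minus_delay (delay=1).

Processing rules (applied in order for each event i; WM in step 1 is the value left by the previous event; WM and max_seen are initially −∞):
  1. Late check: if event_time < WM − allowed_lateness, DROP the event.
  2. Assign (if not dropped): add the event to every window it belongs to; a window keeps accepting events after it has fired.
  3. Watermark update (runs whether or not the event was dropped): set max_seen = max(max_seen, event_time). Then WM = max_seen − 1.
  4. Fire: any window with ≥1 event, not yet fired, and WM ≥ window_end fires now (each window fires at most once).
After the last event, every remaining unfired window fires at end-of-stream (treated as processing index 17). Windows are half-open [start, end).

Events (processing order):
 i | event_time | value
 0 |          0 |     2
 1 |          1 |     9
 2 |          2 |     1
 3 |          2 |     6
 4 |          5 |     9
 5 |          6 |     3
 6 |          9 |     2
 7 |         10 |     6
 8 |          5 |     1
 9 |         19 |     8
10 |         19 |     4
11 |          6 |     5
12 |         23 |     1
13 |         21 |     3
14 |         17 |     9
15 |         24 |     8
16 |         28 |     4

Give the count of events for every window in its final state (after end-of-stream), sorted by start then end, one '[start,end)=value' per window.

i=0 t=0 v=2: → [0,11); WM=-1
i=1 t=1 v=9: → [0,11); WM=0
i=2 t=2 v=1: → [0,11); WM=1
i=3 t=2 v=6: → [0,11); WM=1
i=4 t=5 v=9: → [0,11); WM=4
i=5 t=6 v=3: → [0,11); WM=5
i=6 t=9 v=2: → [0,11); WM=8
i=7 t=10 v=6: → [0,11); WM=9
i=8 t=5 v=1: → [0,11); WM=9
i=9 t=19 v=8: → [11,22); WM=18; [0,11) fires=9
i=10 t=19 v=4: → [11,22); WM=18
i=11 t=6 v=5: DROP (t<18-4); WM=18
i=12 t=23 v=1: → [22,33); WM=22; [11,22) fires=2
i=13 t=21 v=3: → [11,22); WM=22
i=14 t=17 v=9: DROP (t<22-4); WM=22
i=15 t=24 v=8: → [22,33); WM=23
i=16 t=28 v=4: → [22,33); WM=27

[0,11)=9 [11,22)=3 [22,33)=3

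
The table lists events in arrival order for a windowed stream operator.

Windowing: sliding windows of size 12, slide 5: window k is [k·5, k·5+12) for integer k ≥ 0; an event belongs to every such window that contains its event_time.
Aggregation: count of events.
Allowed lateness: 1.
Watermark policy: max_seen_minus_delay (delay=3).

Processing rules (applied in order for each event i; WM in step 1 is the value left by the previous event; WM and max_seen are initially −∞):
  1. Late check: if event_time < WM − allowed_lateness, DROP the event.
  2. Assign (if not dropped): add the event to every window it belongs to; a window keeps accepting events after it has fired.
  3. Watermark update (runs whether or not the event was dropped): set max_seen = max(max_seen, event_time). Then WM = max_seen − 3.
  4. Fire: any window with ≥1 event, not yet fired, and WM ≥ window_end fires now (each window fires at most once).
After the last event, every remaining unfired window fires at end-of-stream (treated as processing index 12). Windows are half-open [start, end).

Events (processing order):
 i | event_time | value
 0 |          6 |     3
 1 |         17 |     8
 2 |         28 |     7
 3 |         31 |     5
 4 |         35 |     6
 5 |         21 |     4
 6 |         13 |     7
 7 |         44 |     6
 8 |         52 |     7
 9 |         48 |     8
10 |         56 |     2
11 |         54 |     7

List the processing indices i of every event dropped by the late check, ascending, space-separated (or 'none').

5 6

i=0 t=6 v=3: → [5,17),[0,12); WM=3
i=1 t=17 v=8: → [15,27),[10,22); WM=14; [0,12) fires=1
i=2 t=28 v=7: → [25,37),[20,32); WM=25; [5,17) fires=1 [10,22) fires=1
i=3 t=31 v=5: → [30,42),[25,37),[20,32); WM=28; [15,27) fires=1
i=4 t=35 v=6: → [35,47),[30,42),[25,37); WM=32; [20,32) fires=2
i=5 t=21 v=4: DROP (t<32-1); WM=32
i=6 t=13 v=7: DROP (t<32-1); WM=32
i=7 t=44 v=6: → [40,52),[35,47); WM=41; [25,37) fires=3
i=8 t=52 v=7: → [50,62),[45,57); WM=49; [30,42) fires=2 [35,47) fires=2
i=9 t=48 v=8: → [45,57),[40,52); WM=49
i=10 t=56 v=2: → [55,67),[50,62),[45,57); WM=53; [40,52) fires=2
i=11 t=54 v=7: → [50,62),[45,57); WM=53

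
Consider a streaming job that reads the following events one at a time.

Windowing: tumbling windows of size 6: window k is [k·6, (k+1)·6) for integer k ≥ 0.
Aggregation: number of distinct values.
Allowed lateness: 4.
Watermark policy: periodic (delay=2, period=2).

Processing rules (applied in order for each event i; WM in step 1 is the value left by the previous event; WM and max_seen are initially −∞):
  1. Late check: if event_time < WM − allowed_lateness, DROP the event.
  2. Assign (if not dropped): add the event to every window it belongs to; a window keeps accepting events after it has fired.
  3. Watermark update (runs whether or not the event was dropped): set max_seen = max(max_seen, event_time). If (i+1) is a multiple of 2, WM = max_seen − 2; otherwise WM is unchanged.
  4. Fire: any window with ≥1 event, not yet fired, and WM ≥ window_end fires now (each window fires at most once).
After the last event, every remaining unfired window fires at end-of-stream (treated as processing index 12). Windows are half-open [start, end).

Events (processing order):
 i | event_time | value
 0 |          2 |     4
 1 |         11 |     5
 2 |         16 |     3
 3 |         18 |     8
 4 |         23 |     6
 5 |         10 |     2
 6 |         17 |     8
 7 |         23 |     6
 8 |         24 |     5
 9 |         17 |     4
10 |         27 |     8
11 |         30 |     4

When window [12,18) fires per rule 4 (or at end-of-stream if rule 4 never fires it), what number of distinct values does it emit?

1

i=0 t=2 v=4: → [0,6); WM=−∞
i=1 t=11 v=5: → [6,12); WM=9; [0,6) fires=1
i=2 t=16 v=3: → [12,18); WM=9
i=3 t=18 v=8: → [18,24); WM=16; [6,12) fires=1
i=4 t=23 v=6: → [18,24); WM=16
i=5 t=10 v=2: DROP (t<16-4); WM=21; [12,18) fires=1
i=6 t=17 v=8: → [12,18); WM=21
i=7 t=23 v=6: → [18,24); WM=21
i=8 t=24 v=5: → [24,30); WM=21
i=9 t=17 v=4: → [12,18); WM=22
i=10 t=27 v=8: → [24,30); WM=22
i=11 t=30 v=4: → [30,36); WM=28; [18,24) fires=2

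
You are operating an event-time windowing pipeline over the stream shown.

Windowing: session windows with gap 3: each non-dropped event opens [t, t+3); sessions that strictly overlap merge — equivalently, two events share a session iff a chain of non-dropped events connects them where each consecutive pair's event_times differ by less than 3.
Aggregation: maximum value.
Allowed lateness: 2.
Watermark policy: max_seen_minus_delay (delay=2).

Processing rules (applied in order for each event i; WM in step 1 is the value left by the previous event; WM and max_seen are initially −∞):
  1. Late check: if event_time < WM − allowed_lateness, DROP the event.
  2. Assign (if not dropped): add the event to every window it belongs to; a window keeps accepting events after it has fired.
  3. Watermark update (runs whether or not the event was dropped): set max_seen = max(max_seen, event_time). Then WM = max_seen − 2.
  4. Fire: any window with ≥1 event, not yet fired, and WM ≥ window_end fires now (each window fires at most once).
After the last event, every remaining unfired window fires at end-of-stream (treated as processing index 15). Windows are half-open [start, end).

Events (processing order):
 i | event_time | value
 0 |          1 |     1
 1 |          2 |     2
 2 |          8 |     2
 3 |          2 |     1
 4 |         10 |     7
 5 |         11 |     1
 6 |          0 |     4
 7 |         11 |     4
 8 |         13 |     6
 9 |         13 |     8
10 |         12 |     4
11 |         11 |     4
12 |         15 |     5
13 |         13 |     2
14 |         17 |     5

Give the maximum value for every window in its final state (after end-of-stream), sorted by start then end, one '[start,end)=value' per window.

[1,5)=2 [8,20)=8

i=0 t=1 v=1: → [1,4); WM=-1
i=1 t=2 v=2: → [1,5); WM=0
i=2 t=8 v=2: → [8,11); WM=6
i=3 t=2 v=1: DROP (t<6-2); WM=6
i=4 t=10 v=7: → [8,13); WM=8
i=5 t=11 v=1: → [8,14); WM=9
i=6 t=0 v=4: DROP (t<9-2); WM=9
i=7 t=11 v=4: → [8,14); WM=9
i=8 t=13 v=6: → [8,16); WM=11
i=9 t=13 v=8: → [8,16); WM=11
i=10 t=12 v=4: → [8,16); WM=11
i=11 t=11 v=4: → [8,16); WM=11
i=12 t=15 v=5: → [8,18); WM=13
i=13 t=13 v=2: → [8,18); WM=13
i=14 t=17 v=5: → [8,20); WM=15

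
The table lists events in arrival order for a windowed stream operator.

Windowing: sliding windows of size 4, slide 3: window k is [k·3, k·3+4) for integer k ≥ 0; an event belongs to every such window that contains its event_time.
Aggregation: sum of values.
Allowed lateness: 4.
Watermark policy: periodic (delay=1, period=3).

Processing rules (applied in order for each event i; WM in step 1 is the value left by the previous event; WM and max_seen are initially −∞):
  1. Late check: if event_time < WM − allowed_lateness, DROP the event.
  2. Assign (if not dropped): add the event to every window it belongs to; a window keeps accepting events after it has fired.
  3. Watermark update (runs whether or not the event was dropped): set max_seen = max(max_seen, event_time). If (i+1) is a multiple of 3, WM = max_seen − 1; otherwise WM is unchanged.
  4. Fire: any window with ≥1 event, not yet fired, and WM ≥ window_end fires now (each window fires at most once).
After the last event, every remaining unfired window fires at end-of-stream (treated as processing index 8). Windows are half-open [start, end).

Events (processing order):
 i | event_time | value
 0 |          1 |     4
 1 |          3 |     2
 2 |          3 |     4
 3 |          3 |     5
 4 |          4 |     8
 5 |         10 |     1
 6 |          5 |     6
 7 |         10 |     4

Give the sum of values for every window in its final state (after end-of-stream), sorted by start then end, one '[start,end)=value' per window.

[0,4)=15 [3,7)=25 [9,13)=5

i=0 t=1 v=4: → [0,4); WM=−∞
i=1 t=3 v=2: → [3,7),[0,4); WM=−∞
i=2 t=3 v=4: → [3,7),[0,4); WM=2
i=3 t=3 v=5: → [3,7),[0,4); WM=2
i=4 t=4 v=8: → [3,7); WM=2
i=5 t=10 v=1: → [9,13); WM=9; [0,4) fires=15 [3,7) fires=19
i=6 t=5 v=6: → [3,7); WM=9
i=7 t=10 v=4: → [9,13); WM=9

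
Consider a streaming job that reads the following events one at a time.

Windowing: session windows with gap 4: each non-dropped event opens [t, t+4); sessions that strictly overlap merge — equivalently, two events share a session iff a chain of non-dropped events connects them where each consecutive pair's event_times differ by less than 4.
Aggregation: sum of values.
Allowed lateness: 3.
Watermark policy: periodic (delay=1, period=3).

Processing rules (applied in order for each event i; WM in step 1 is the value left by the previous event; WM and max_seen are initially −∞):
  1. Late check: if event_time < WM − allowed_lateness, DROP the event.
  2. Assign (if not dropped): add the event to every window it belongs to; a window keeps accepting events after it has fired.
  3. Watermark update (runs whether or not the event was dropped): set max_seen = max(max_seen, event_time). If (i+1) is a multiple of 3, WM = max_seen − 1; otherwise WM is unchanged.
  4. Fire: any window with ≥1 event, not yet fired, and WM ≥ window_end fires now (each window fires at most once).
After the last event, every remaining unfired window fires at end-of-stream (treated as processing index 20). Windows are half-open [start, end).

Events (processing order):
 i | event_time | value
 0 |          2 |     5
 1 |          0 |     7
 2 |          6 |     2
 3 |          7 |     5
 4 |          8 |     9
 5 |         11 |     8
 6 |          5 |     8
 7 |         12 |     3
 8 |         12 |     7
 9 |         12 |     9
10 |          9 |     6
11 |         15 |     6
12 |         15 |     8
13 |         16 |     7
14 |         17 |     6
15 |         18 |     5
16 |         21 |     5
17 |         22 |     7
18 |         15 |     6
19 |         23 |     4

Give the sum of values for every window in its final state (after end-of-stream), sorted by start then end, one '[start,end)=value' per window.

[0,6)=12 [6,27)=97

i=0 t=2 v=5: → [2,6); WM=−∞
i=1 t=0 v=7: → [0,6); WM=−∞
i=2 t=6 v=2: → [6,10); WM=5
i=3 t=7 v=5: → [6,11); WM=5
i=4 t=8 v=9: → [6,12); WM=5
i=5 t=11 v=8: → [6,15); WM=10
i=6 t=5 v=8: DROP (t<10-3); WM=10
i=7 t=12 v=3: → [6,16); WM=10
i=8 t=12 v=7: → [6,16); WM=11
i=9 t=12 v=9: → [6,16); WM=11
i=10 t=9 v=6: → [6,16); WM=11
i=11 t=15 v=6: → [6,19); WM=14
i=12 t=15 v=8: → [6,19); WM=14
i=13 t=16 v=7: → [6,20); WM=14
i=14 t=17 v=6: → [6,21); WM=16
i=15 t=18 v=5: → [6,22); WM=16
i=16 t=21 v=5: → [6,25); WM=16
i=17 t=22 v=7: → [6,26); WM=21
i=18 t=15 v=6: DROP (t<21-3); WM=21
i=19 t=23 v=4: → [6,27); WM=21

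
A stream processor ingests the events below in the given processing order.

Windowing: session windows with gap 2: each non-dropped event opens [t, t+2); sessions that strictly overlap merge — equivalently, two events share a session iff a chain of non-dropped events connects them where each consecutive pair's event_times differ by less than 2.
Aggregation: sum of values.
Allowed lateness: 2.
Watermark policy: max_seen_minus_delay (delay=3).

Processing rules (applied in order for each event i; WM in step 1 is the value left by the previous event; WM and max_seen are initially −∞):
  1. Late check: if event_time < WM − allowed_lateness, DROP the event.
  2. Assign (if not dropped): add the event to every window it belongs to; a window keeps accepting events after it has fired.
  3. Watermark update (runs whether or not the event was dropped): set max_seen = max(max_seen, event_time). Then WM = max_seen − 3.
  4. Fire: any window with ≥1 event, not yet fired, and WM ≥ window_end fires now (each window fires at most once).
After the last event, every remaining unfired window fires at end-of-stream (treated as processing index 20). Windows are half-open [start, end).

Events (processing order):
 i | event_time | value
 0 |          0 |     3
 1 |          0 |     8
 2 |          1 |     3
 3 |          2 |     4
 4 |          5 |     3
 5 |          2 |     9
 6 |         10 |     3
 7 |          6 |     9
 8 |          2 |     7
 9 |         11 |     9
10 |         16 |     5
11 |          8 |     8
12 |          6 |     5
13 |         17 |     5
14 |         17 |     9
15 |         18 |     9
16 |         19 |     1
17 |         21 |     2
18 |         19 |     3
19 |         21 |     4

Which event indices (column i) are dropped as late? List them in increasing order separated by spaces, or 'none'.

i=0 t=0 v=3: → [0,2); WM=-3
i=1 t=0 v=8: → [0,2); WM=-3
i=2 t=1 v=3: → [0,3); WM=-2
i=3 t=2 v=4: → [0,4); WM=-1
i=4 t=5 v=3: → [5,7); WM=2
i=5 t=2 v=9: → [0,4); WM=2
i=6 t=10 v=3: → [10,12); WM=7
i=7 t=6 v=9: → [5,8); WM=7
i=8 t=2 v=7: DROP (t<7-2); WM=7
i=9 t=11 v=9: → [10,13); WM=8
i=10 t=16 v=5: → [16,18); WM=13
i=11 t=8 v=8: DROP (t<13-2); WM=13
i=12 t=6 v=5: DROP (t<13-2); WM=13
i=13 t=17 v=5: → [16,19); WM=14
i=14 t=17 v=9: → [16,19); WM=14
i=15 t=18 v=9: → [16,20); WM=15
i=16 t=19 v=1: → [16,21); WM=16
i=17 t=21 v=2: → [21,23); WM=18
i=18 t=19 v=3: → [16,21); WM=18
i=19 t=21 v=4: → [21,23); WM=18

8 11 12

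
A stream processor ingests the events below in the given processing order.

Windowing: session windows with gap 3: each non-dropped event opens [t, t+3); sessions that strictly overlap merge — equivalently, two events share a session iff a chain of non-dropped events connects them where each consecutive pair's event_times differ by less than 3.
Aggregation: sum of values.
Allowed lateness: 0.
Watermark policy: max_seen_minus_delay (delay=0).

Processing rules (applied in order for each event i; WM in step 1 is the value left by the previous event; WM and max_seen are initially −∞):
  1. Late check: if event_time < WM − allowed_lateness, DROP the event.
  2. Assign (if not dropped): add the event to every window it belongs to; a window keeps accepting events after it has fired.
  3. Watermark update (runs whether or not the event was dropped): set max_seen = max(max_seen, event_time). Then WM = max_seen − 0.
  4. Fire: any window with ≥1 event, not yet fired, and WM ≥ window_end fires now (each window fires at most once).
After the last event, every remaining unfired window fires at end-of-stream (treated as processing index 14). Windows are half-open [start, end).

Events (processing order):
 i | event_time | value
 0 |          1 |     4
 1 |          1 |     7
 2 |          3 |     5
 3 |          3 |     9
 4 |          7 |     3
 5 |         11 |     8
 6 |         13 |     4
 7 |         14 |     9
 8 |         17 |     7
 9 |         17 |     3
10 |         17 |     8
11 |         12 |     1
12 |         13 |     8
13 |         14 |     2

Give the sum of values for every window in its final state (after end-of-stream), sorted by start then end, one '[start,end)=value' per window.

i=0 t=1 v=4: → [1,4); WM=1
i=1 t=1 v=7: → [1,4); WM=1
i=2 t=3 v=5: → [1,6); WM=3
i=3 t=3 v=9: → [1,6); WM=3
i=4 t=7 v=3: → [7,10); WM=7
i=5 t=11 v=8: → [11,14); WM=11
i=6 t=13 v=4: → [11,16); WM=13
i=7 t=14 v=9: → [11,17); WM=14
i=8 t=17 v=7: → [17,20); WM=17
i=9 t=17 v=3: → [17,20); WM=17
i=10 t=17 v=8: → [17,20); WM=17
i=11 t=12 v=1: DROP (t<17-0); WM=17
i=12 t=13 v=8: DROP (t<17-0); WM=17
i=13 t=14 v=2: DROP (t<17-0); WM=17

[1,6)=25 [7,10)=3 [11,17)=21 [17,20)=18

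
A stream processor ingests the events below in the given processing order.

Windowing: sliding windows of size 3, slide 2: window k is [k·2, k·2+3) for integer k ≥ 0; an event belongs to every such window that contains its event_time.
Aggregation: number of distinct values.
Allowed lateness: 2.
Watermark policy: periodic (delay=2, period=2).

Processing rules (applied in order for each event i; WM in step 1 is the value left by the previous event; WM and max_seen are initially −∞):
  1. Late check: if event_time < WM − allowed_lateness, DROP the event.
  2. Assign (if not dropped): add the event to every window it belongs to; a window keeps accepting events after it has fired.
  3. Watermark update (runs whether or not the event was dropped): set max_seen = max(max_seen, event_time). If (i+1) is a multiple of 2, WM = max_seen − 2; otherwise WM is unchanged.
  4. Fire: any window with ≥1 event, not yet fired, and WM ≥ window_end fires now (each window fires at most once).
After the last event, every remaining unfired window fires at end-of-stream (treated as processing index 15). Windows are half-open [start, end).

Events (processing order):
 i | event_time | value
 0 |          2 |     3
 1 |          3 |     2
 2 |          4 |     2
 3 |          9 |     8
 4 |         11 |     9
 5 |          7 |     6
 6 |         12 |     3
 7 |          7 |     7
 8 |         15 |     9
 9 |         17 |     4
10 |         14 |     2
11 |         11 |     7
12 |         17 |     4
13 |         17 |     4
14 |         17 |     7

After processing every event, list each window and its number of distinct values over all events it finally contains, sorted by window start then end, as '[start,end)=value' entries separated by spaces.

i=0 t=2 v=3: → [2,5),[0,3); WM=−∞
i=1 t=3 v=2: → [2,5); WM=1
i=2 t=4 v=2: → [4,7),[2,5); WM=1
i=3 t=9 v=8: → [8,11); WM=7; [0,3) fires=1 [2,5) fires=2 [4,7) fires=1
i=4 t=11 v=9: → [10,13); WM=7
i=5 t=7 v=6: → [6,9); WM=9; [6,9) fires=1
i=6 t=12 v=3: → [12,15),[10,13); WM=9
i=7 t=7 v=7: → [6,9); WM=10
i=8 t=15 v=9: → [14,17); WM=10
i=9 t=17 v=4: → [16,19); WM=15; [8,11) fires=1 [10,13) fires=2 [12,15) fires=1
i=10 t=14 v=2: → [14,17),[12,15); WM=15
i=11 t=11 v=7: DROP (t<15-2); WM=15
i=12 t=17 v=4: → [16,19); WM=15
i=13 t=17 v=4: → [16,19); WM=15
i=14 t=17 v=7: → [16,19); WM=15

[0,3)=1 [2,5)=2 [4,7)=1 [6,9)=2 [8,11)=1 [10,13)=2 [12,15)=2 [14,17)=2 [16,19)=2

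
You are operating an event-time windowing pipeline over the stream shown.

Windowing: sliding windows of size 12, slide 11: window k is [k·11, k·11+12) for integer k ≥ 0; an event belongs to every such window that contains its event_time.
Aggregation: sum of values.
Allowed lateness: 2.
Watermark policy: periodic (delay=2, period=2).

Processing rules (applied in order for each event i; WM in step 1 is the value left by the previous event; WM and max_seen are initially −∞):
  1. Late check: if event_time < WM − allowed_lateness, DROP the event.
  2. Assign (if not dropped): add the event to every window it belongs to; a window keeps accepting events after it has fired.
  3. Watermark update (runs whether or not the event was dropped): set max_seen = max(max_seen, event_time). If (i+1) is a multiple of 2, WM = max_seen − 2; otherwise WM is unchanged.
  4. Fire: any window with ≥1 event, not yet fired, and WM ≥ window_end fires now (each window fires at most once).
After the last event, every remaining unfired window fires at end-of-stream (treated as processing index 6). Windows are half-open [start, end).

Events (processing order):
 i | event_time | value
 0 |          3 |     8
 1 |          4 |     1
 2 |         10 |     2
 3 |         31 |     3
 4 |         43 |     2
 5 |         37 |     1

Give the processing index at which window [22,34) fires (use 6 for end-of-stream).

i=0 t=3 v=8: → [0,12); WM=−∞
i=1 t=4 v=1: → [0,12); WM=2
i=2 t=10 v=2: → [0,12); WM=2
i=3 t=31 v=3: → [22,34); WM=29; [0,12) fires=11
i=4 t=43 v=2: → [33,45); WM=29
i=5 t=37 v=1: → [33,45); WM=41; [22,34) fires=3

5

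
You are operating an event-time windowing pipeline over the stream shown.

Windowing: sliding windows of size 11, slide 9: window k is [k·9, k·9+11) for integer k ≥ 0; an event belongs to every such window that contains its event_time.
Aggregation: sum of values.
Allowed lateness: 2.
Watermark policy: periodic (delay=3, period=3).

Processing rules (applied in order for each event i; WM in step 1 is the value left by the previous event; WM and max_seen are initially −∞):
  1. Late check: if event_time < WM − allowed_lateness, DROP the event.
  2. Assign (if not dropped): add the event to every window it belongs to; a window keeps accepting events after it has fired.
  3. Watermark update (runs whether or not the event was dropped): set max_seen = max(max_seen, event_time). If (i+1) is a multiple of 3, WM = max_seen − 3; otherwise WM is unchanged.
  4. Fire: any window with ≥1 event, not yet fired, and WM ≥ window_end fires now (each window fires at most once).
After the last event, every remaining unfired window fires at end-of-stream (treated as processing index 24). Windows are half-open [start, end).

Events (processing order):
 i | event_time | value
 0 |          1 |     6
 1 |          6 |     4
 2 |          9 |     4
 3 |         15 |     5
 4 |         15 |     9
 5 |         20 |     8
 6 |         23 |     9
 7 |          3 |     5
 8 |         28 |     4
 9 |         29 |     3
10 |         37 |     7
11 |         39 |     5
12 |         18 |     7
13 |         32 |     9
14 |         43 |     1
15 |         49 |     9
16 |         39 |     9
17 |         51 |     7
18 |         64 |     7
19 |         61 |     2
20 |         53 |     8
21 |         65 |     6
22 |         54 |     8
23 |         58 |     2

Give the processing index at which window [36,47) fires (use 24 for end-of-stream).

i=0 t=1 v=6: → [0,11); WM=−∞
i=1 t=6 v=4: → [0,11); WM=−∞
i=2 t=9 v=4: → [9,20),[0,11); WM=6
i=3 t=15 v=5: → [9,20); WM=6
i=4 t=15 v=9: → [9,20); WM=6
i=5 t=20 v=8: → [18,29); WM=17; [0,11) fires=14
i=6 t=23 v=9: → [18,29); WM=17
i=7 t=3 v=5: DROP (t<17-2); WM=17
i=8 t=28 v=4: → [27,38),[18,29); WM=25; [9,20) fires=18
i=9 t=29 v=3: → [27,38); WM=25
i=10 t=37 v=7: → [36,47),[27,38); WM=25
i=11 t=39 v=5: → [36,47); WM=36; [18,29) fires=21
i=12 t=18 v=7: DROP (t<36-2); WM=36
i=13 t=32 v=9: DROP (t<36-2); WM=36
i=14 t=43 v=1: → [36,47); WM=40; [27,38) fires=14
i=15 t=49 v=9: → [45,56); WM=40
i=16 t=39 v=9: → [36,47); WM=40
i=17 t=51 v=7: → [45,56); WM=48; [36,47) fires=22
i=18 t=64 v=7: → [63,74),[54,65); WM=48
i=19 t=61 v=2: → [54,65); WM=48
i=20 t=53 v=8: → [45,56); WM=61; [45,56) fires=24
i=21 t=65 v=6: → [63,74); WM=61
i=22 t=54 v=8: DROP (t<61-2); WM=61
i=23 t=58 v=2: DROP (t<61-2); WM=62

17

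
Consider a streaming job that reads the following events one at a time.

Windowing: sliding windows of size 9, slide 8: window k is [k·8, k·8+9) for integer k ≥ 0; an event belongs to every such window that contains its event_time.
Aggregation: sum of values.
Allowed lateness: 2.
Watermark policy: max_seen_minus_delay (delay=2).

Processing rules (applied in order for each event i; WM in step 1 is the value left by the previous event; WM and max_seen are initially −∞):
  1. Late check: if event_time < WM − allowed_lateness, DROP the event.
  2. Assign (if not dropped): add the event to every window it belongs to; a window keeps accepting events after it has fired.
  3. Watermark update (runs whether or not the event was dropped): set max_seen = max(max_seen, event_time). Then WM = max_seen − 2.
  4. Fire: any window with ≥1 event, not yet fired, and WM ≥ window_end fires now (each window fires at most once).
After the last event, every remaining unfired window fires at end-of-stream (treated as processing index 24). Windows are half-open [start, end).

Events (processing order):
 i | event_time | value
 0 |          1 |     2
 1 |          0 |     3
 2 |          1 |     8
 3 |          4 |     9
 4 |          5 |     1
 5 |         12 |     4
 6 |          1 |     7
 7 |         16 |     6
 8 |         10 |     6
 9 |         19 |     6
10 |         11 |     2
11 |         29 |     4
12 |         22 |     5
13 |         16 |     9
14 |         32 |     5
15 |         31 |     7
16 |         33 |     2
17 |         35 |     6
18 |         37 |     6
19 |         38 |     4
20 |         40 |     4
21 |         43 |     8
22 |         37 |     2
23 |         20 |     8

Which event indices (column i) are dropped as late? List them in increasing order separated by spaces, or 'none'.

6 8 10 12 13 22 23

i=0 t=1 v=2: → [0,9); WM=-1
i=1 t=0 v=3: → [0,9); WM=-1
i=2 t=1 v=8: → [0,9); WM=-1
i=3 t=4 v=9: → [0,9); WM=2
i=4 t=5 v=1: → [0,9); WM=3
i=5 t=12 v=4: → [8,17); WM=10; [0,9) fires=23
i=6 t=1 v=7: DROP (t<10-2); WM=10
i=7 t=16 v=6: → [16,25),[8,17); WM=14
i=8 t=10 v=6: DROP (t<14-2); WM=14
i=9 t=19 v=6: → [16,25); WM=17; [8,17) fires=10
i=10 t=11 v=2: DROP (t<17-2); WM=17
i=11 t=29 v=4: → [24,33); WM=27; [16,25) fires=12
i=12 t=22 v=5: DROP (t<27-2); WM=27
i=13 t=16 v=9: DROP (t<27-2); WM=27
i=14 t=32 v=5: → [32,41),[24,33); WM=30
i=15 t=31 v=7: → [24,33); WM=30
i=16 t=33 v=2: → [32,41); WM=31
i=17 t=35 v=6: → [32,41); WM=33; [24,33) fires=16
i=18 t=37 v=6: → [32,41); WM=35
i=19 t=38 v=4: → [32,41); WM=36
i=20 t=40 v=4: → [40,49),[32,41); WM=38
i=21 t=43 v=8: → [40,49); WM=41; [32,41) fires=27
i=22 t=37 v=2: DROP (t<41-2); WM=41
i=23 t=20 v=8: DROP (t<41-2); WM=41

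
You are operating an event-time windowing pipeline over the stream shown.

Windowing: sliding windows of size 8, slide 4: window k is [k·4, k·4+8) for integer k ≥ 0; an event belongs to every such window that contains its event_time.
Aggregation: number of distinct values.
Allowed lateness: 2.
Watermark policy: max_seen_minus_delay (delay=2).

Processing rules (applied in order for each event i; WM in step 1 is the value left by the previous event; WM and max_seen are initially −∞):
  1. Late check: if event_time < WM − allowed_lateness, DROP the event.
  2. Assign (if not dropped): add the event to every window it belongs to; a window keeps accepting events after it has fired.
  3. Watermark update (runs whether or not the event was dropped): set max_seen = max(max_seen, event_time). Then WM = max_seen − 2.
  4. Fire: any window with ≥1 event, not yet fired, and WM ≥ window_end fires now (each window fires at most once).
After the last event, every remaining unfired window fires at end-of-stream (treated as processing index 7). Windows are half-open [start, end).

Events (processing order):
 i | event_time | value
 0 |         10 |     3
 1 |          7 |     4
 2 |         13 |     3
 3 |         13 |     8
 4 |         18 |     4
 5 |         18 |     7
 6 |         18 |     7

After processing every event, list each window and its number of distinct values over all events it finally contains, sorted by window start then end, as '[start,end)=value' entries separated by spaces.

i=0 t=10 v=3: → [8,16),[4,12); WM=8
i=1 t=7 v=4: → [4,12),[0,8); WM=8; [0,8) fires=1
i=2 t=13 v=3: → [12,20),[8,16); WM=11
i=3 t=13 v=8: → [12,20),[8,16); WM=11
i=4 t=18 v=4: → [16,24),[12,20); WM=16; [4,12) fires=2 [8,16) fires=2
i=5 t=18 v=7: → [16,24),[12,20); WM=16
i=6 t=18 v=7: → [16,24),[12,20); WM=16

[0,8)=1 [4,12)=2 [8,16)=2 [12,20)=4 [16,24)=2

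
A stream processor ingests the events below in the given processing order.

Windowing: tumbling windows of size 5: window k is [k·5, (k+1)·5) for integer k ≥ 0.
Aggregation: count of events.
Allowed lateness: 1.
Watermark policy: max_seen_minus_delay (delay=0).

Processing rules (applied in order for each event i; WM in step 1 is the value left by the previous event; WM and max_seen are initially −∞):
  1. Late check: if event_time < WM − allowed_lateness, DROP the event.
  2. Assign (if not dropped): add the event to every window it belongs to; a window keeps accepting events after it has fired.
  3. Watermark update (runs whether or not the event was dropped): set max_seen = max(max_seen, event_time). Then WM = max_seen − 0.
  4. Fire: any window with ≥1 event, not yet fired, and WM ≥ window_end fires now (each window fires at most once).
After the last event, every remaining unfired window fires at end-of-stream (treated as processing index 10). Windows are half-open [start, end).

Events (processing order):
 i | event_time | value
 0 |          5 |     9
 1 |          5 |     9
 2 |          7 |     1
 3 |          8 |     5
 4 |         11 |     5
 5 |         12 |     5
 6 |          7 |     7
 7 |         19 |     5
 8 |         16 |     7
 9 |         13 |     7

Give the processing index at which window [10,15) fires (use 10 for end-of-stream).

i=0 t=5 v=9: → [5,10); WM=5
i=1 t=5 v=9: → [5,10); WM=5
i=2 t=7 v=1: → [5,10); WM=7
i=3 t=8 v=5: → [5,10); WM=8
i=4 t=11 v=5: → [10,15); WM=11; [5,10) fires=4
i=5 t=12 v=5: → [10,15); WM=12
i=6 t=7 v=7: DROP (t<12-1); WM=12
i=7 t=19 v=5: → [15,20); WM=19; [10,15) fires=2
i=8 t=16 v=7: DROP (t<19-1); WM=19
i=9 t=13 v=7: DROP (t<19-1); WM=19

7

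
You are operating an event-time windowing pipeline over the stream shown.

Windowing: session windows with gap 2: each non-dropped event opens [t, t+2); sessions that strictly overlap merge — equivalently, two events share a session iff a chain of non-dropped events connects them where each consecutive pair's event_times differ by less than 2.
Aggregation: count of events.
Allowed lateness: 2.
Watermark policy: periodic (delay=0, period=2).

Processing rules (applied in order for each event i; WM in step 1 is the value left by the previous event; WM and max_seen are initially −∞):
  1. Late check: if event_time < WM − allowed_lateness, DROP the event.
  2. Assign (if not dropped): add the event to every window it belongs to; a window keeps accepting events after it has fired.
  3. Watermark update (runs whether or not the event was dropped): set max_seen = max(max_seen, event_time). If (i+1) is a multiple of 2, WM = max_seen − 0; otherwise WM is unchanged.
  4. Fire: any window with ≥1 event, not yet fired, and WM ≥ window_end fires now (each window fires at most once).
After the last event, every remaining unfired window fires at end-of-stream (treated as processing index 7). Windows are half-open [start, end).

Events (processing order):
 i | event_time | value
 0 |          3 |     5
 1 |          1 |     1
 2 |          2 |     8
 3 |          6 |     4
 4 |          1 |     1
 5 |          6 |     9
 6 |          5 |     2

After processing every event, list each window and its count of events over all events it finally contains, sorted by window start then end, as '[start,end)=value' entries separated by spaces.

i=0 t=3 v=5: → [3,5); WM=−∞
i=1 t=1 v=1: → [1,3); WM=3
i=2 t=2 v=8: → [1,5); WM=3
i=3 t=6 v=4: → [6,8); WM=6
i=4 t=1 v=1: DROP (t<6-2); WM=6
i=5 t=6 v=9: → [6,8); WM=6
i=6 t=5 v=2: → [5,8); WM=6

[1,5)=3 [5,8)=3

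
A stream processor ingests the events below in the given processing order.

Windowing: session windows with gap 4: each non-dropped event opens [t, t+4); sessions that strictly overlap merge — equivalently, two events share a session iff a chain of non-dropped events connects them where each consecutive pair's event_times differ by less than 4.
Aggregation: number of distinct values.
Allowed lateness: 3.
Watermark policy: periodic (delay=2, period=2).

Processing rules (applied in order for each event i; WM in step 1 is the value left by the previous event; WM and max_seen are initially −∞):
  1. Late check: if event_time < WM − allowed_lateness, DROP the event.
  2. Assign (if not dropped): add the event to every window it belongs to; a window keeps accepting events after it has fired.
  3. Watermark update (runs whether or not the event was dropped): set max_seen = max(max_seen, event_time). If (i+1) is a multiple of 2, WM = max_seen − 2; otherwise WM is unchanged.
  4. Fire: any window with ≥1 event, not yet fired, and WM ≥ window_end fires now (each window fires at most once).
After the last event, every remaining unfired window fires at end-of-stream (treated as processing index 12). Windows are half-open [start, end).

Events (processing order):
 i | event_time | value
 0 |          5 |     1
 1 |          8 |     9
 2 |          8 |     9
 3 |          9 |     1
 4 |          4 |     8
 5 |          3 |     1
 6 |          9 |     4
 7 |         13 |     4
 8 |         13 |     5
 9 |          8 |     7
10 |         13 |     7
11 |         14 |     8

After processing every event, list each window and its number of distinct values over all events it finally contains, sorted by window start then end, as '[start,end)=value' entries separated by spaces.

i=0 t=5 v=1: → [5,9); WM=−∞
i=1 t=8 v=9: → [5,12); WM=6
i=2 t=8 v=9: → [5,12); WM=6
i=3 t=9 v=1: → [5,13); WM=7
i=4 t=4 v=8: → [4,13); WM=7
i=5 t=3 v=1: DROP (t<7-3); WM=7
i=6 t=9 v=4: → [4,13); WM=7
i=7 t=13 v=4: → [13,17); WM=11
i=8 t=13 v=5: → [13,17); WM=11
i=9 t=8 v=7: → [4,13); WM=11
i=10 t=13 v=7: → [13,17); WM=11
i=11 t=14 v=8: → [13,18); WM=12

[4,13)=5 [13,18)=4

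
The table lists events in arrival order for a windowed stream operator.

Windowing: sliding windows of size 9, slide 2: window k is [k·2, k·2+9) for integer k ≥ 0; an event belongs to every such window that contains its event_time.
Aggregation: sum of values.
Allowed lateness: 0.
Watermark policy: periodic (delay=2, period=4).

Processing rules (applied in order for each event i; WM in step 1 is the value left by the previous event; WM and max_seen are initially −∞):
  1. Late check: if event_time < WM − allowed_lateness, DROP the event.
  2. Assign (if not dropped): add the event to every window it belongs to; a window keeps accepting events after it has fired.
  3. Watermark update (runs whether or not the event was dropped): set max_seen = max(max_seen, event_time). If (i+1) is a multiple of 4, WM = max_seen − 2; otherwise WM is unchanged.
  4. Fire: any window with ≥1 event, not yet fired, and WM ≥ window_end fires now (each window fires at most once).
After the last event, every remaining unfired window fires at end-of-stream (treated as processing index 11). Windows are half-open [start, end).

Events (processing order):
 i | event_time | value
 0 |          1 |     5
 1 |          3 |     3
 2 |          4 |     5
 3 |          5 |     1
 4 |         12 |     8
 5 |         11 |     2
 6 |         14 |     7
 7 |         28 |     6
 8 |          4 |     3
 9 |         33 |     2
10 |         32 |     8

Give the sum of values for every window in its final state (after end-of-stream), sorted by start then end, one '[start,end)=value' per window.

i=0 t=1 v=5: → [0,9); WM=−∞
i=1 t=3 v=3: → [2,11),[0,9); WM=−∞
i=2 t=4 v=5: → [4,13),[2,11),[0,9); WM=−∞
i=3 t=5 v=1: → [4,13),[2,11),[0,9); WM=3
i=4 t=12 v=8: → [12,21),[10,19),[8,17),[6,15),[4,13); WM=3
i=5 t=11 v=2: → [10,19),[8,17),[6,15),[4,13); WM=3
i=6 t=14 v=7: → [14,23),[12,21),[10,19),[8,17),[6,15); WM=3
i=7 t=28 v=6: → [28,37),[26,35),[24,33),[22,31),[20,29); WM=26; [0,9) fires=14 [2,11) fires=9 [4,13) fires=16 [6,15) fires=17 [8,17) fires=17 [10,19) fires=17 [12,21) fires=15 [14,23) fires=7
i=8 t=4 v=3: DROP (t<26-0); WM=26
i=9 t=33 v=2: → [32,41),[30,39),[28,37),[26,35); WM=26
i=10 t=32 v=8: → [32,41),[30,39),[28,37),[26,35),[24,33); WM=26

[0,9)=14 [2,11)=9 [4,13)=16 [6,15)=17 [8,17)=17 [10,19)=17 [12,21)=15 [14,23)=7 [20,29)=6 [22,31)=6 [24,33)=14 [26,35)=16 [28,37)=16 [30,39)=10 [32,41)=10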